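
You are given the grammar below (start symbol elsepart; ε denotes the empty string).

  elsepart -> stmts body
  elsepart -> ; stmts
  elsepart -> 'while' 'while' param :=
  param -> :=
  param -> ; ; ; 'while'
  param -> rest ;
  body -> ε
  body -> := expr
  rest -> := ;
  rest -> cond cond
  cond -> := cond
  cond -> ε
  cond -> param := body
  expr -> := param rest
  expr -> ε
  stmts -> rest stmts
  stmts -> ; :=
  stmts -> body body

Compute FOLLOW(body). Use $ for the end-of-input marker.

In elsepart -> stmts body: body is at the end, add FOLLOW(elsepart) = { $ }.
In cond -> param := body: body is at the end, add FOLLOW(cond) = { $, :=, ; }.
In stmts -> body body: add FIRST(body)\{ε} = { := }.
  Since body is nullable, also add FOLLOW(stmts) = { $, := }.
In stmts -> body body: body is at the end, add FOLLOW(stmts) = { $, := }.
Union: FOLLOW(body) = { $, :=, ; }.

{ $, :=, ; }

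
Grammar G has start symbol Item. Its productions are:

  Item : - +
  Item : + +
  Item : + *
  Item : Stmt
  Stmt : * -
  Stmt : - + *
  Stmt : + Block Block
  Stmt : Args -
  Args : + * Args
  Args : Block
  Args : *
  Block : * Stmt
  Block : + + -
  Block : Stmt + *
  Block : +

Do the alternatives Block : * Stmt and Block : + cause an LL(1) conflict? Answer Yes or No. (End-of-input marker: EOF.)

FIRST(* Stmt) = { * } and FIRST(+) = { + }.
The FIRST sets are disjoint and neither alternative is nullable — no conflict.

No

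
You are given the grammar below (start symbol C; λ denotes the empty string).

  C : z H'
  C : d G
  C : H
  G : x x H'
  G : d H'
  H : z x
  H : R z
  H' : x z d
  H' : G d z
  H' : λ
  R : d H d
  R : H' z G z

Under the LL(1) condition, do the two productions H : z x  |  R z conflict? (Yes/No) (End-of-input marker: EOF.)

FIRST(z x) = { z } and FIRST(R z) = { d, x, z }.
Both contain z, so the two alternatives are not disjoint — LL(1) conflict.

Yes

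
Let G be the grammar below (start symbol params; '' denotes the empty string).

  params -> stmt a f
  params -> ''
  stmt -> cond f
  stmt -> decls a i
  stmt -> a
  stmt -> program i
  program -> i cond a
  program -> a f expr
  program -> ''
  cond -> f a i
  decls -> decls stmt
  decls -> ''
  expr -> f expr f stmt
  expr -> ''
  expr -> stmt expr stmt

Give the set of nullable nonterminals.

{ decls, expr, params, program }

Directly nullable (have an ''-production): params, program, decls, expr.
No other nonterminal has a production whose RHS symbols are all nullable.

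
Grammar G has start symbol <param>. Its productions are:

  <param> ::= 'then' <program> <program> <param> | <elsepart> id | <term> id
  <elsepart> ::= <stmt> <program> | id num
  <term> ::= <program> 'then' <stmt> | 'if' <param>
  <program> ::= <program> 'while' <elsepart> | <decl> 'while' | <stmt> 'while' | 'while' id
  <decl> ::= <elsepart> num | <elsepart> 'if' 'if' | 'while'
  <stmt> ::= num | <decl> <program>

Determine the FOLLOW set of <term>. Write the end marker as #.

In <param> ::= <term> id: add FIRST(id) = { id }.
Union: FOLLOW(<term>) = { id }.

{ id }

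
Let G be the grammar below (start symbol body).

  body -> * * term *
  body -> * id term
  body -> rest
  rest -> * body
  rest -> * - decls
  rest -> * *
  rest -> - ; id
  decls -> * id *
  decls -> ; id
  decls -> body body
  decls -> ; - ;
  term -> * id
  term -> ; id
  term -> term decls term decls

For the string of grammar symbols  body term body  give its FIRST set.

{ *, - }

Add FIRST(body) = { *, - }; body is not nullable, stop.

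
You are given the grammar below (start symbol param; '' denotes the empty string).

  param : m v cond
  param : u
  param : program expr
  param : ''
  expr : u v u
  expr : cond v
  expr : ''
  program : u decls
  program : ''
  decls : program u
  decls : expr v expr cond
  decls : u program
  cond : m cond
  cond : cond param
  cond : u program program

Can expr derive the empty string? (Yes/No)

expr has an ''-production, so expr ⇒ ''.

Yes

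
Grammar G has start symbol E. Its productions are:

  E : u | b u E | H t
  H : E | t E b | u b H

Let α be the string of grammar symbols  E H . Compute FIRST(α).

Add FIRST(E) = { b, t, u }; E is not nullable, stop.

{ b, t, u }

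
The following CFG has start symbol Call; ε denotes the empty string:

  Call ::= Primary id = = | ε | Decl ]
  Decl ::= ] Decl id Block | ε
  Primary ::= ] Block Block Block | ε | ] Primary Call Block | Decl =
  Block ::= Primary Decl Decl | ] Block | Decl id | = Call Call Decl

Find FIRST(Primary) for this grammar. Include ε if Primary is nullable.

{ =, ], ε }

Primary ::= ] Block Block Block contributes {]}.
Primary ::= ε contributes ε.
Primary ::= ] Primary Call Block contributes {]}.
From Primary ::= Decl =: Decl nullable, take FIRST(Decl) ∪ {=} = { =, ] }.
Union: FIRST(Primary) = { =, ], ε }.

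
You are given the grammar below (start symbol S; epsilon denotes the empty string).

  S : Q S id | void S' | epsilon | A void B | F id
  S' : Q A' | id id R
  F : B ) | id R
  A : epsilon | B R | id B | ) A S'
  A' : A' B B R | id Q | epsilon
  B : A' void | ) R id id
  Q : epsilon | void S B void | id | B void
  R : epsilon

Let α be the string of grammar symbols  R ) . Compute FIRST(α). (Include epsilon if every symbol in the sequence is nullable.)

{ ) }

Add FIRST(R)\{epsilon} = {  }; R is nullable, continue.
) is a terminal; add {)} and stop.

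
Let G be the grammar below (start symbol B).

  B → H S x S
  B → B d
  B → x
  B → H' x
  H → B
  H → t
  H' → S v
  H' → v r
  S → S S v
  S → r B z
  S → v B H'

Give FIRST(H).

{ r, t, v, x }

From H → B: add FIRST(B) = { r, t, v, x }.
H → t contributes {t}.
Union: FIRST(H) = { r, t, v, x }.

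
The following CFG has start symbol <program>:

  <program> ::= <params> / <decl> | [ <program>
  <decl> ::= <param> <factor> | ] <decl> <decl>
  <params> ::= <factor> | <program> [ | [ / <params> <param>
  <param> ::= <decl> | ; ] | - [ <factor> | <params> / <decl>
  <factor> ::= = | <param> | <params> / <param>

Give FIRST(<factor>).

<factor> ::= = contributes {=}.
From <factor> ::= <param>: add FIRST(<param>) = { -, ;, =, [, ] }.
From <factor> ::= <params> / <param>: add FIRST(<params>) = { -, ;, =, [, ] }.
Union: FIRST(<factor>) = { -, ;, =, [, ] }.

{ -, ;, =, [, ] }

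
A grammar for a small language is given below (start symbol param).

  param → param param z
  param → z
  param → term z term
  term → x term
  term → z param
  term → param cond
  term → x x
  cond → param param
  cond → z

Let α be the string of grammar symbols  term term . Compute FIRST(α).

{ x, z }

Add FIRST(term) = { x, z }; term is not nullable, stop.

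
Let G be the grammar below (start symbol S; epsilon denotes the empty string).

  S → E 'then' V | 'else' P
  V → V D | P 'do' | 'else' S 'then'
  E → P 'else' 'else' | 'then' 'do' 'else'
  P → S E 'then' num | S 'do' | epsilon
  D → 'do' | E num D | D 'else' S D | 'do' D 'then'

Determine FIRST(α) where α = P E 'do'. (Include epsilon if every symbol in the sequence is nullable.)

{ 'else', 'then' }

Add FIRST(P)\{epsilon} = { 'else', 'then' }; P is nullable, continue.
Add FIRST(E) = { 'else', 'then' }; E is not nullable, stop.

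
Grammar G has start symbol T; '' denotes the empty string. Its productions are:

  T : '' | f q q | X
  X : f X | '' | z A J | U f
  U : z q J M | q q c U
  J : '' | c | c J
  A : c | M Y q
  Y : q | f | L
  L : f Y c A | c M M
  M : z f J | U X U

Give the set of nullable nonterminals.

Directly nullable (have an ''-production): T, X, J.
No other nonterminal has a production whose RHS symbols are all nullable.

{ J, T, X }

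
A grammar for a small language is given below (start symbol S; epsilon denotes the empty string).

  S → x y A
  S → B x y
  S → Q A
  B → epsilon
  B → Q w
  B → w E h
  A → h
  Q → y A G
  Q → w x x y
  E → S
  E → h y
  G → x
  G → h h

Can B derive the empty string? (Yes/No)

B has an epsilon-production, so B ⇒ epsilon.

Yes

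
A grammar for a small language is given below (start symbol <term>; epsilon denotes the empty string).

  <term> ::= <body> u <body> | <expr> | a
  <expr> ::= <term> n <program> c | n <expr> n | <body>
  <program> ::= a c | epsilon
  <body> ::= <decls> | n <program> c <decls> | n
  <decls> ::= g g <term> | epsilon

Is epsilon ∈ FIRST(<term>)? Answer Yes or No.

<term> ::= <expr> and each of <expr> is nullable, so <term> ⇒* epsilon.

Yes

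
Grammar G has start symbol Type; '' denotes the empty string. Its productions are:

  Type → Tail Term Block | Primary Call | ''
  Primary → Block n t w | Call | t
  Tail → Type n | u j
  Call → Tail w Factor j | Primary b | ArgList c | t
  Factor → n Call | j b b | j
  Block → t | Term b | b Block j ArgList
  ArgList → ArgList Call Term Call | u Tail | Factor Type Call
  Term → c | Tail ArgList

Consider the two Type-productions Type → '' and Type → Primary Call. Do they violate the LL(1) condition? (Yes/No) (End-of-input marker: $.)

FIRST('') = { '' } and FIRST(Primary Call) = { b, c, j, n, t, u }.
The first alternative is nullable and FOLLOW(Type) = { $, b, c, j, n, t, u } shares b with FIRST of the second — conflict.

Yes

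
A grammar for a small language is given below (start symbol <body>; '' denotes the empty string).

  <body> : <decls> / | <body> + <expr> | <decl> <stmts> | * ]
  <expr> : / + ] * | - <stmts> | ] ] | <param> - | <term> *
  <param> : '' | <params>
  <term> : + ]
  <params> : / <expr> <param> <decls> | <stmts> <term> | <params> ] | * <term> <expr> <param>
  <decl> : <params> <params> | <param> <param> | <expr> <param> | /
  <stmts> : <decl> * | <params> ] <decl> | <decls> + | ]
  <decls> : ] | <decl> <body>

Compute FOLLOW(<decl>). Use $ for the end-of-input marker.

{ $, *, +, -, /, ] }

In <body> : <decl> <stmts>: add FIRST(<stmts>) = { *, +, -, /, ] }.
In <stmts> : <decl> *: add FIRST(*) = { * }.
In <stmts> : <params> ] <decl>: <decl> is at the end, add FOLLOW(<stmts>) = { $, *, +, -, /, ] }.
In <decls> : <decl> <body>: add FIRST(<body>) = { *, +, -, /, ] }.
Union: FOLLOW(<decl>) = { $, *, +, -, /, ] }.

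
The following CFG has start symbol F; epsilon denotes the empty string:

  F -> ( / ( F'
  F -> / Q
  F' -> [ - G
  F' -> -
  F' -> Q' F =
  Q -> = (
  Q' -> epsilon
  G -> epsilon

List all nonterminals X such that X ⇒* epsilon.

Directly nullable (have an epsilon-production): Q', G.
No other nonterminal has a production whose RHS symbols are all nullable.

{ G, Q' }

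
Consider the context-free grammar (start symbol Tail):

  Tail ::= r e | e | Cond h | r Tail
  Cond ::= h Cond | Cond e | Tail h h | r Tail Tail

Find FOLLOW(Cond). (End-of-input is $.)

{ e, h }

In Tail ::= Cond h: add FIRST(h) = { h }.
In Cond ::= h Cond: Cond is at the end, add FOLLOW(Cond) = { e, h }.
In Cond ::= Cond e: add FIRST(e) = { e }.
Union: FOLLOW(Cond) = { e, h }.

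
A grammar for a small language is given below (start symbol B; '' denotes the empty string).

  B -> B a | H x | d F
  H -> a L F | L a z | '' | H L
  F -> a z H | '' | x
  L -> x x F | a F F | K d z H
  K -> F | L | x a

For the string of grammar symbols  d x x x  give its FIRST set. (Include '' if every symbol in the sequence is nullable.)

d is a terminal; add {d} and stop.

{ d }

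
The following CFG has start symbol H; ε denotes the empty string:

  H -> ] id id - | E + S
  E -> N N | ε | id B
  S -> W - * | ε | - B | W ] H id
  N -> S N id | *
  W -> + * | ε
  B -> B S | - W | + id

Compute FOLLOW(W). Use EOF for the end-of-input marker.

{ EOF, *, +, -, ], id }

In S -> W - *: add FIRST(- *) = { - }.
In S -> W ] H id: add FIRST(] H id) = { ] }.
In B -> - W: W is at the end, add FOLLOW(B) = { EOF, *, +, -, ], id }.
Union: FOLLOW(W) = { EOF, *, +, -, ], id }.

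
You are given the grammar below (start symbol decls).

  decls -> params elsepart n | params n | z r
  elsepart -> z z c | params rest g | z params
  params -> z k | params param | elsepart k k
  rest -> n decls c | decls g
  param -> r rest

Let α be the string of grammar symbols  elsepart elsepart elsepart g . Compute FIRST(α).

{ z }

Add FIRST(elsepart) = { z }; elsepart is not nullable, stop.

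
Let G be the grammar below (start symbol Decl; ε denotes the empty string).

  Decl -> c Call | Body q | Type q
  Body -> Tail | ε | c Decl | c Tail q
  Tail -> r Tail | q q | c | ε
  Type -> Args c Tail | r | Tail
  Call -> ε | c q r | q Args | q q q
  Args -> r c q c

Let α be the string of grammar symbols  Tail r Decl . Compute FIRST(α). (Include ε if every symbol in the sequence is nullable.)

Add FIRST(Tail)\{ε} = { c, q, r }; Tail is nullable, continue.
r is a terminal; add {r} and stop.

{ c, q, r }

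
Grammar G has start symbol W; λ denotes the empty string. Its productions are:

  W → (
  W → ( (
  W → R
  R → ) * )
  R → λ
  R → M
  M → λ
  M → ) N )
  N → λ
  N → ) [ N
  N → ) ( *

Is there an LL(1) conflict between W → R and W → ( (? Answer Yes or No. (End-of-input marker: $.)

No

FIRST(R) = { ), λ } and FIRST(( () = { ( }.
The first is nullable but FOLLOW(W) = { $ } is disjoint from FIRST of the second.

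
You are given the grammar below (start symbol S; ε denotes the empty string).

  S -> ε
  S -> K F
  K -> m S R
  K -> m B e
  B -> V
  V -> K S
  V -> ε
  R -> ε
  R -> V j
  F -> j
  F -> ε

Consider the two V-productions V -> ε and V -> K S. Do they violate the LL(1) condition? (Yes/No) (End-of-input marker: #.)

No

FIRST(ε) = { ε } and FIRST(K S) = { m }.
The first is nullable but FOLLOW(V) = { e, j } is disjoint from FIRST of the second.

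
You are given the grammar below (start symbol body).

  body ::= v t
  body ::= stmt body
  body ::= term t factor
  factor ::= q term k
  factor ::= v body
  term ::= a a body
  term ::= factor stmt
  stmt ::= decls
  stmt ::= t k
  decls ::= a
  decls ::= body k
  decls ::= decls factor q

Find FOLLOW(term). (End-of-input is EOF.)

{ k, t }

In body ::= term t factor: add FIRST(t factor) = { t }.
In factor ::= q term k: add FIRST(k) = { k }.
Union: FOLLOW(term) = { k, t }.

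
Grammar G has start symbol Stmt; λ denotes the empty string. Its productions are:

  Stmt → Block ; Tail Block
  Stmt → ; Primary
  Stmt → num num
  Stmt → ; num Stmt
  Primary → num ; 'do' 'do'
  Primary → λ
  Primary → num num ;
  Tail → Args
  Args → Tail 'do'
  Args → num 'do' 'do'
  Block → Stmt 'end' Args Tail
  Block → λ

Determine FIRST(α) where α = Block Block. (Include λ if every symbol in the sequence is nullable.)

{ ;, num, λ }

Add FIRST(Block)\{λ} = { ;, num }; Block is nullable, continue.
Add FIRST(Block)\{λ} = { ;, num }; Block is nullable, continue.
Every symbol is nullable, so include λ.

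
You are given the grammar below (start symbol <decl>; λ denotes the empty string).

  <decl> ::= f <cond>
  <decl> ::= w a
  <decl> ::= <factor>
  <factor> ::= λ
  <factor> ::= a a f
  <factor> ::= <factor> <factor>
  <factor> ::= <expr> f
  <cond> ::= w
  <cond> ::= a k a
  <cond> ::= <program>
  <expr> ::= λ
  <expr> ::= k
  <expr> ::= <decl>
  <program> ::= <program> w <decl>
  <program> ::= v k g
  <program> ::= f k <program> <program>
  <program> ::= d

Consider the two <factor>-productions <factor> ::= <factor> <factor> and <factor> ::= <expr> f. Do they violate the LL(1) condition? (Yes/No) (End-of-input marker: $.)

Yes

FIRST(<factor> <factor>) = { a, f, k, w, λ } and FIRST(<expr> f) = { a, f, k, w }.
Both contain a, so the two alternatives are not disjoint — LL(1) conflict.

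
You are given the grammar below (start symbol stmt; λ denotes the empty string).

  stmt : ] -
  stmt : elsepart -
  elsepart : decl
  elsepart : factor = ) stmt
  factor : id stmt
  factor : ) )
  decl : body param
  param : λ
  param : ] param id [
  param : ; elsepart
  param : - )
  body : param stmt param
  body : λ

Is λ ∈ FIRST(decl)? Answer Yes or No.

decl : body param and each of body, param is nullable, so decl ⇒* λ.

Yes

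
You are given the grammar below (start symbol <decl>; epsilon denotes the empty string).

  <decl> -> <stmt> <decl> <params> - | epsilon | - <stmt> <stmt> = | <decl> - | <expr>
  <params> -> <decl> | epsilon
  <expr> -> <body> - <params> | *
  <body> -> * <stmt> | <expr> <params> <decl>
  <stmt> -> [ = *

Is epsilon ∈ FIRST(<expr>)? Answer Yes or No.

No

Nullable nonterminals: <decl>, <params>.
No production of <expr> has an RHS whose symbols are all nullable, so <expr> is not nullable.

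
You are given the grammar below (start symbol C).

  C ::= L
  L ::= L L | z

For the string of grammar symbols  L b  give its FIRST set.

{ z }

Add FIRST(L) = { z }; L is not nullable, stop.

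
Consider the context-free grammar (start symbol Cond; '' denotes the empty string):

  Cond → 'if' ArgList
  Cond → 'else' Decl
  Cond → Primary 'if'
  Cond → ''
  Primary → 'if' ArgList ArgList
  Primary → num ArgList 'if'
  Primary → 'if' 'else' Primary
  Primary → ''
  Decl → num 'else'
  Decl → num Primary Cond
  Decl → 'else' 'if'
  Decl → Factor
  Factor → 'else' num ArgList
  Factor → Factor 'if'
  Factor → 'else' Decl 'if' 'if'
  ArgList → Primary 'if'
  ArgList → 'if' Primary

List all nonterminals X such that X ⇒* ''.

{ Cond, Primary }

Directly nullable (have an ''-production): Cond, Primary.
No other nonterminal has a production whose RHS symbols are all nullable.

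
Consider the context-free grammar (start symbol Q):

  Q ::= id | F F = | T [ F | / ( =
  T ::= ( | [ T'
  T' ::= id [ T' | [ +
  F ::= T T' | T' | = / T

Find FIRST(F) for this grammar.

{ (, =, [, id }

From F ::= T T': add FIRST(T) = { (, [ }.
From F ::= T': add FIRST(T') = { [, id }.
F ::= = / T contributes {=}.
Union: FIRST(F) = { (, =, [, id }.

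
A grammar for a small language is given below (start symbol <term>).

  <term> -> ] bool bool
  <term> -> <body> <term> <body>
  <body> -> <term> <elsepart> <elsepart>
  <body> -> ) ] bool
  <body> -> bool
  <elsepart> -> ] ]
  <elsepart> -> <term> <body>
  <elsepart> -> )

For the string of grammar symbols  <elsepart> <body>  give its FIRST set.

{ ), ], bool }

Add FIRST(<elsepart>) = { ), ], bool }; <elsepart> is not nullable, stop.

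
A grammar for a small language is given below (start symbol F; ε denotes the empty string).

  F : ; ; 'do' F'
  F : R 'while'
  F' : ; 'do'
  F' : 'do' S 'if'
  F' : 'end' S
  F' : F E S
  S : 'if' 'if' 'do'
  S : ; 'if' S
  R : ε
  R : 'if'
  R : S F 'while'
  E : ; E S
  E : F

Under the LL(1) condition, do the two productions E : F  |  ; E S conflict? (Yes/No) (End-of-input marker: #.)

Yes

FIRST(F) = { 'if', 'while', ; } and FIRST(; E S) = { ; }.
Both contain ;, so the two alternatives are not disjoint — LL(1) conflict.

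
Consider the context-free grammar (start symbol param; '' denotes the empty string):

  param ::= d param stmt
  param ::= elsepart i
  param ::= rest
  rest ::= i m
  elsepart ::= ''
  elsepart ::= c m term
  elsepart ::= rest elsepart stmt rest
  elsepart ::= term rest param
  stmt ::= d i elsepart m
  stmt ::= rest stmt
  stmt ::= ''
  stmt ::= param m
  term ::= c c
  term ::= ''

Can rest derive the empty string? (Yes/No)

No

Nullable nonterminals: elsepart, stmt, term.
No production of rest has an RHS whose symbols are all nullable, so rest is not nullable.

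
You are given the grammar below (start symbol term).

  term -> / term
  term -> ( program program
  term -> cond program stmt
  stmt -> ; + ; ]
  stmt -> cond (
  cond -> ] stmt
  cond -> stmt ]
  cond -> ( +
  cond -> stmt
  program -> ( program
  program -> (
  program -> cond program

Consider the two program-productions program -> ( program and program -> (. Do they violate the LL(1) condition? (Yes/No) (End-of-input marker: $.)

Yes

FIRST(( program) = { ( } and FIRST(() = { ( }.
Both contain (, so the two alternatives are not disjoint — LL(1) conflict.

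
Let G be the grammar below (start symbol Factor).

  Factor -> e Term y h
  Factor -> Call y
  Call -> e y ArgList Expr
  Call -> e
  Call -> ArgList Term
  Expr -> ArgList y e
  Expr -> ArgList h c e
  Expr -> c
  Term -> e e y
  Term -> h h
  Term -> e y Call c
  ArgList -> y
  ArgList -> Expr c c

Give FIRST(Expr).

From Expr -> ArgList y e: add FIRST(ArgList) = { c, y }.
From Expr -> ArgList h c e: add FIRST(ArgList) = { c, y }.
Expr -> c contributes {c}.
Union: FIRST(Expr) = { c, y }.

{ c, y }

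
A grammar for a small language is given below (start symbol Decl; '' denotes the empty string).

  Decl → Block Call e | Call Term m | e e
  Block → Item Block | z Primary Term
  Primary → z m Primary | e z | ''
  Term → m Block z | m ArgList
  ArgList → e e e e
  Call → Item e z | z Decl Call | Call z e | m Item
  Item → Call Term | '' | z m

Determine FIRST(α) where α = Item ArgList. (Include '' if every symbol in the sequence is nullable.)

{ e, m, z }

Add FIRST(Item)\{''} = { e, m, z }; Item is nullable, continue.
Add FIRST(ArgList) = { e }; ArgList is not nullable, stop.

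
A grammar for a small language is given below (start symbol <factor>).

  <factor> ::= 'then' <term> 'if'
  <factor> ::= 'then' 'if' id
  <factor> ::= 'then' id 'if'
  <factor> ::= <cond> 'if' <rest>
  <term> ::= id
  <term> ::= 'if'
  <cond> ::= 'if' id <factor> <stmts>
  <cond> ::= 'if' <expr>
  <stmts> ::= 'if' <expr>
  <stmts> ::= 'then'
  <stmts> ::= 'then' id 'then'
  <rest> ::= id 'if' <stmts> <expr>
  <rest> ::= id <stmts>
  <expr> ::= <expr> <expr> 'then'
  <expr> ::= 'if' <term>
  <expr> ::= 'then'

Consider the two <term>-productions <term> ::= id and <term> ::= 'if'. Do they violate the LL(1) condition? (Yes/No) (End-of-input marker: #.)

FIRST(id) = { id } and FIRST('if') = { 'if' }.
The FIRST sets are disjoint and neither alternative is nullable — no conflict.

No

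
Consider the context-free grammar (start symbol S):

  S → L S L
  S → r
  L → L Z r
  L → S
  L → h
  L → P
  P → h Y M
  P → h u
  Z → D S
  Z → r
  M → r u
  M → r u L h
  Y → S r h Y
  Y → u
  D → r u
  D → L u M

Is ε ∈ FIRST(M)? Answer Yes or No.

No nonterminal in this grammar is nullable.
No production of M has an RHS whose symbols are all nullable, so M is not nullable.

No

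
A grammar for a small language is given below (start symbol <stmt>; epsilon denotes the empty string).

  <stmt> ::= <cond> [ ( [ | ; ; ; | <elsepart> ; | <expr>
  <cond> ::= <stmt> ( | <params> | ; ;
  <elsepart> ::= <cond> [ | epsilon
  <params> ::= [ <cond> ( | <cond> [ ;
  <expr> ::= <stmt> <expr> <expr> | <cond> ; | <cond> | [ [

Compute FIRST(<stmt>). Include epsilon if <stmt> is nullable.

From <stmt> ::= <cond> [ ( [: add FIRST(<cond>) = { ;, [ }.
<stmt> ::= ; ; ; contributes {;}.
From <stmt> ::= <elsepart> ;: <elsepart> nullable, take FIRST(<elsepart>) ∪ {;} = { ;, [ }.
From <stmt> ::= <expr>: add FIRST(<expr>) = { ;, [ }.
Union: FIRST(<stmt>) = { ;, [ }.

{ ;, [ }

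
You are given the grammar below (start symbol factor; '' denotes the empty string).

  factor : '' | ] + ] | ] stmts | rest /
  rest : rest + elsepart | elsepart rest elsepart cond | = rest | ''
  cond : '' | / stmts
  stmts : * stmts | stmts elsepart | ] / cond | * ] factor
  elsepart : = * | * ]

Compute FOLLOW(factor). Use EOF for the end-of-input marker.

factor is the start symbol, so EOF ∈ FOLLOW(factor).
In stmts : * ] factor: factor is at the end, add FOLLOW(stmts) = { EOF, *, +, /, = }.
Union: FOLLOW(factor) = { EOF, *, +, /, = }.

{ EOF, *, +, /, = }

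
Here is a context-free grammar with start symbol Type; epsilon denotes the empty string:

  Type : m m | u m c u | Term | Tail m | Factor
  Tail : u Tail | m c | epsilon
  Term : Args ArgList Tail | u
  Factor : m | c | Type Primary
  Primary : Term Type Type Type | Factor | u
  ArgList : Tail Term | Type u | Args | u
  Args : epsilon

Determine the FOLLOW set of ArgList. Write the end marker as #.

{ #, c, m, u }

In Term : Args ArgList Tail: add FIRST(Tail)\{epsilon} = { m, u }.
  Since Tail is nullable, also add FOLLOW(Term) = { #, c, m, u }.
Union: FOLLOW(ArgList) = { #, c, m, u }.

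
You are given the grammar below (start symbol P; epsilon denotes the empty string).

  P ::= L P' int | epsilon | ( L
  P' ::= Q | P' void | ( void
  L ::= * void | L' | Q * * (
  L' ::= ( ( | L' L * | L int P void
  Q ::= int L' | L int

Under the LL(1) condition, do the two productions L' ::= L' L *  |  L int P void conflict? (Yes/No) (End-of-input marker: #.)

Yes

FIRST(L' L *) = { (, *, int } and FIRST(L int P void) = { (, *, int }.
Both contain (, so the two alternatives are not disjoint — LL(1) conflict.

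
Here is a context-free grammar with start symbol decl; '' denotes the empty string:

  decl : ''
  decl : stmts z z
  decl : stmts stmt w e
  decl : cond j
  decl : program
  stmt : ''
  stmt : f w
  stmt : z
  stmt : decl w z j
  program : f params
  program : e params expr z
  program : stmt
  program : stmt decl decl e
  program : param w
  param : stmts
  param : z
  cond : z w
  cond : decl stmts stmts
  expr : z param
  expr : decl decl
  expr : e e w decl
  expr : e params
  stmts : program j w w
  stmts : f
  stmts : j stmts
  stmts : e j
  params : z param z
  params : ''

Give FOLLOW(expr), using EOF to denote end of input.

In program : e params expr z: add FIRST(z) = { z }.
Union: FOLLOW(expr) = { z }.

{ z }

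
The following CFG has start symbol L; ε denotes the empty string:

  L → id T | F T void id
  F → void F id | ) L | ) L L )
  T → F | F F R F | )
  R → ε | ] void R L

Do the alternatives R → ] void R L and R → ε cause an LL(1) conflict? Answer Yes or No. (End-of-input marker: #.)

FIRST(] void R L) = { ] } and FIRST(ε) = { ε }.
The second is nullable but FOLLOW(R) = { ), id, void } is disjoint from FIRST of the first.

No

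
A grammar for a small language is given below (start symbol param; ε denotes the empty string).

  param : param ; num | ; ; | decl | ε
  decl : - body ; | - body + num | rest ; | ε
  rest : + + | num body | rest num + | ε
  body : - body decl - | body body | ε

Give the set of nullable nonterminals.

{ body, decl, param, rest }

Directly nullable (have an ε-production): param, decl, rest, body.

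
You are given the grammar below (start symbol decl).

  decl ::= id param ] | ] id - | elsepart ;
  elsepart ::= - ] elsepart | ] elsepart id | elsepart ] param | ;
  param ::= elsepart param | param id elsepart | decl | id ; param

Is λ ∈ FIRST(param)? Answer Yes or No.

No

No nonterminal in this grammar is nullable.
No production of param has an RHS whose symbols are all nullable, so param is not nullable.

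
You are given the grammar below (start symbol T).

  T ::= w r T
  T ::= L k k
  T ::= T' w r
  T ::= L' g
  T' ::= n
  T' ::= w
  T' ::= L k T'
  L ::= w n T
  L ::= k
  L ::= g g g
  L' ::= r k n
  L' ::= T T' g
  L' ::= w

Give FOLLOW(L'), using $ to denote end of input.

{ g }

In T ::= L' g: add FIRST(g) = { g }.
Union: FOLLOW(L') = { g }.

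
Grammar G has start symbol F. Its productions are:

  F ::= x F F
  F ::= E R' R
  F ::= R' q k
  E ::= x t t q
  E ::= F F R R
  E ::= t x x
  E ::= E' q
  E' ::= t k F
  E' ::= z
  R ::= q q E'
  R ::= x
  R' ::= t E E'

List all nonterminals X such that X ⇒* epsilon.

{ } (none)

No nonterminal has an empty production or an RHS whose symbols are all nullable.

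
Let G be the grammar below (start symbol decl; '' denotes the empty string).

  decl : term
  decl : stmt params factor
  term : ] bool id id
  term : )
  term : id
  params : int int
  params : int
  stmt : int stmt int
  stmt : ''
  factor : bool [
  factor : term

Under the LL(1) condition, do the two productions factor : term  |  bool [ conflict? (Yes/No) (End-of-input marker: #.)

No

FIRST(term) = { ), ], id } and FIRST(bool [) = { bool }.
The FIRST sets are disjoint and neither alternative is nullable — no conflict.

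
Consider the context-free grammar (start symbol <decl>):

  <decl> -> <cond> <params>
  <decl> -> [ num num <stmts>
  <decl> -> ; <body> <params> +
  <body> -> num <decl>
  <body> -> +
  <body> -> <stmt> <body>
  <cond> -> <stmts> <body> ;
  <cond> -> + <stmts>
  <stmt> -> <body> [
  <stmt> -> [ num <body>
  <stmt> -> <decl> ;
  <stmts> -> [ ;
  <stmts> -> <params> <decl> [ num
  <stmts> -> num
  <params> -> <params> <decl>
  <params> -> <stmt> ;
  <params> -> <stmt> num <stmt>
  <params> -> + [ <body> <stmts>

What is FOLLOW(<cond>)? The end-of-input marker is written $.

In <decl> -> <cond> <params>: add FIRST(<params>) = { +, ;, [, num }.
Union: FOLLOW(<cond>) = { +, ;, [, num }.

{ +, ;, [, num }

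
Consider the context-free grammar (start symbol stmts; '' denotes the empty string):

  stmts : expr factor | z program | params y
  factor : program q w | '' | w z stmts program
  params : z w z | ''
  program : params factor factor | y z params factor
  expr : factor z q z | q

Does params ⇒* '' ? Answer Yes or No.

Yes

params has an ''-production, so params ⇒ ''.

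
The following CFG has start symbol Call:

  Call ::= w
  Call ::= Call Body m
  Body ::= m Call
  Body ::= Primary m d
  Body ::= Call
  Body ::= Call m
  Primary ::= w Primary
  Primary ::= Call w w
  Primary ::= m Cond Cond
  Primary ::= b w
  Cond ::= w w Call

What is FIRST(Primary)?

Primary ::= w Primary contributes {w}.
From Primary ::= Call w w: add FIRST(Call) = { w }.
Primary ::= m Cond Cond contributes {m}.
Primary ::= b w contributes {b}.
Union: FIRST(Primary) = { b, m, w }.

{ b, m, w }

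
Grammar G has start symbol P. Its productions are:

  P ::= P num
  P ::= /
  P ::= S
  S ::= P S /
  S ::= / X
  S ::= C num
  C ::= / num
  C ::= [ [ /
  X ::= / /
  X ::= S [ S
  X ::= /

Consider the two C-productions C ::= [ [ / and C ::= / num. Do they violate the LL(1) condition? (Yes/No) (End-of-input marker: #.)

No

FIRST([ [ /) = { [ } and FIRST(/ num) = { / }.
The FIRST sets are disjoint and neither alternative is nullable — no conflict.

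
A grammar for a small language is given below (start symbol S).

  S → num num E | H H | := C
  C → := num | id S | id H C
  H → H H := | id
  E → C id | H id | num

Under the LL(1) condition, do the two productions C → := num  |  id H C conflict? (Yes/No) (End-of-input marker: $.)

No

FIRST(:= num) = { := } and FIRST(id H C) = { id }.
The FIRST sets are disjoint and neither alternative is nullable — no conflict.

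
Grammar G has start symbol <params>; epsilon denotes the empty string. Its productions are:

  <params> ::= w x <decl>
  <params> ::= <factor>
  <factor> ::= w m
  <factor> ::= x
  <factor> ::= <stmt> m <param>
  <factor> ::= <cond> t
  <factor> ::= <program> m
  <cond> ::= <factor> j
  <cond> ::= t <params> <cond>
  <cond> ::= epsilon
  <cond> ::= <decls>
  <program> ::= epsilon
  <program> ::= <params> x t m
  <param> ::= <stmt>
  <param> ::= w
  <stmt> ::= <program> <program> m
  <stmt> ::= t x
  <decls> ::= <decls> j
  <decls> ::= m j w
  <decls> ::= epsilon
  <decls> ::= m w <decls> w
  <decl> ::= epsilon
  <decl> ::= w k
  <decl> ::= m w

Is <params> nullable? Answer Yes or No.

Nullable nonterminals: <cond>, <decl>, <decls>, <program>.
No production of <params> has an RHS whose symbols are all nullable, so <params> is not nullable.

No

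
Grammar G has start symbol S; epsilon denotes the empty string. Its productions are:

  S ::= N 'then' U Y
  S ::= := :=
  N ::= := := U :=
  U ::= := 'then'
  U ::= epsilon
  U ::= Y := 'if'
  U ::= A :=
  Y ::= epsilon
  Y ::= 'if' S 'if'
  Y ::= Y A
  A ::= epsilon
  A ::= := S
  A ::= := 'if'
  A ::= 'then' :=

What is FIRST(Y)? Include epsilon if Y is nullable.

{ 'if', 'then', :=, epsilon }

Y ::= epsilon contributes epsilon.
Y ::= 'if' S 'if' contributes {'if'}.
From Y ::= Y A: Y, A nullable, take FIRST(Y) ∪ FIRST(A) = { 'if', 'then', := }; also epsilon since the whole RHS is nullable.
Union: FIRST(Y) = { 'if', 'then', :=, epsilon }.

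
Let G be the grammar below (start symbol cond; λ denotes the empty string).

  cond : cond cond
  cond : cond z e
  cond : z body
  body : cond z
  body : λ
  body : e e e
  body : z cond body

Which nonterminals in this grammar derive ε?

{ body }

Directly nullable (have an λ-production): body.
No other nonterminal has a production whose RHS symbols are all nullable.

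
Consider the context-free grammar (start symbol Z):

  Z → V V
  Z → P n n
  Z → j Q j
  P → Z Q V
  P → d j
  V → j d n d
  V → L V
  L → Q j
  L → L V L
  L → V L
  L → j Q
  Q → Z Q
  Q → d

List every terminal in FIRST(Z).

{ d, j }

From Z → V V: add FIRST(V) = { d, j }.
From Z → P n n: add FIRST(P) = { d, j }.
Z → j Q j contributes {j}.
Union: FIRST(Z) = { d, j }.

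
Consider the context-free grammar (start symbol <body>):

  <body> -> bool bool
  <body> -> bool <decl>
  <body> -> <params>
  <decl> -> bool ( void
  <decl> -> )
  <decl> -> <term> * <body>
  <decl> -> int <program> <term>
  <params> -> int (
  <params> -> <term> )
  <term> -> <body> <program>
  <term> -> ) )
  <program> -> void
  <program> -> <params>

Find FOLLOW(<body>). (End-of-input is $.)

{ $, ), bool, int, void }

<body> is the start symbol, so $ ∈ FOLLOW(<body>).
In <decl> -> <term> * <body>: <body> is at the end, add FOLLOW(<decl>) = { $, ), bool, int, void }.
In <term> -> <body> <program>: add FIRST(<program>) = { ), bool, int, void }.
Union: FOLLOW(<body>) = { $, ), bool, int, void }.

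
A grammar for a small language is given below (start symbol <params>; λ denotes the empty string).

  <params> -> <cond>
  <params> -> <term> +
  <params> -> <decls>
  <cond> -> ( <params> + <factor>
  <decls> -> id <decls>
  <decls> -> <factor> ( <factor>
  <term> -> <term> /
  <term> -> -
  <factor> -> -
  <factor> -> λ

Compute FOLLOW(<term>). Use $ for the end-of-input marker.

In <params> -> <term> +: add FIRST(+) = { + }.
In <term> -> <term> /: add FIRST(/) = { / }.
Union: FOLLOW(<term>) = { +, / }.

{ +, / }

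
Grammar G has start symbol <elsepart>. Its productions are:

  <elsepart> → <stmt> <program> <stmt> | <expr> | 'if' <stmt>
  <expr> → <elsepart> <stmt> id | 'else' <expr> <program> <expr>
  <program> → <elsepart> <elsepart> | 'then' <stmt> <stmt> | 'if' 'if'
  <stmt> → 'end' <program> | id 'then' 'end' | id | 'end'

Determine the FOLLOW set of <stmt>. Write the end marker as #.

In <elsepart> → <stmt> <program> <stmt>: add FIRST(<program> <stmt>) = { 'else', 'end', 'if', 'then', id }.
In <elsepart> → <stmt> <program> <stmt>: <stmt> is at the end, add FOLLOW(<elsepart>) = { #, 'else', 'end', 'if', 'then', id }.
In <elsepart> → 'if' <stmt>: <stmt> is at the end, add FOLLOW(<elsepart>) = { #, 'else', 'end', 'if', 'then', id }.
In <expr> → <elsepart> <stmt> id: add FIRST(id) = { id }.
In <program> → 'then' <stmt> <stmt>: add FIRST(<stmt>) = { 'end', id }.
In <program> → 'then' <stmt> <stmt>: <stmt> is at the end, add FOLLOW(<program>) = { #, 'else', 'end', 'if', 'then', id }.
Union: FOLLOW(<stmt>) = { #, 'else', 'end', 'if', 'then', id }.

{ #, 'else', 'end', 'if', 'then', id }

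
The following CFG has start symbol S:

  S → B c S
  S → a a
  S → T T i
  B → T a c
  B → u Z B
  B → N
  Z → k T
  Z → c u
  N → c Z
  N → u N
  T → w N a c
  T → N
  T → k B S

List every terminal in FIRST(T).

{ c, k, u, w }

T → w N a c contributes {w}.
From T → N: add FIRST(N) = { c, u }.
T → k B S contributes {k}.
Union: FIRST(T) = { c, k, u, w }.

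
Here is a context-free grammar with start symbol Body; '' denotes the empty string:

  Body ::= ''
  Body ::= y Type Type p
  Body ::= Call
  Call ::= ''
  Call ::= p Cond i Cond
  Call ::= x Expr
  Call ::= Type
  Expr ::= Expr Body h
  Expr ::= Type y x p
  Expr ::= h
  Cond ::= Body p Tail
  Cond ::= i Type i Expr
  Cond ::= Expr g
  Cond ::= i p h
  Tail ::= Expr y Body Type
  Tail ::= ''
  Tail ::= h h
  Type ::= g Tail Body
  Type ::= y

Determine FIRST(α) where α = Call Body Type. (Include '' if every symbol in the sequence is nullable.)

{ g, p, x, y }

Add FIRST(Call)\{''} = { g, p, x, y }; Call is nullable, continue.
Add FIRST(Body)\{''} = { g, p, x, y }; Body is nullable, continue.
Add FIRST(Type) = { g, y }; Type is not nullable, stop.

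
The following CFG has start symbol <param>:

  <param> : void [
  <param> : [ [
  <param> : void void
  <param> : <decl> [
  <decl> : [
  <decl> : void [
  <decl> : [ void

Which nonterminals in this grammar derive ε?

{ } (none)

No nonterminal has an empty production or an RHS whose symbols are all nullable.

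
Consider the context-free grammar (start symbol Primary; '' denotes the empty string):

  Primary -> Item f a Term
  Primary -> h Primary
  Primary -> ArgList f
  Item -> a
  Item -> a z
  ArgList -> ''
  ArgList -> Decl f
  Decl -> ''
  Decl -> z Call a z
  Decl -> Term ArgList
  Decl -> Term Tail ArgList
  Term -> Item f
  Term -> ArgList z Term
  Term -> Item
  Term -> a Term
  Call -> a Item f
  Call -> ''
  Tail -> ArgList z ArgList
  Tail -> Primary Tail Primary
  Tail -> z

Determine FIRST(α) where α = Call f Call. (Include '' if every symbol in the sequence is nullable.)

Add FIRST(Call)\{''} = { a }; Call is nullable, continue.
f is a terminal; add {f} and stop.

{ a, f }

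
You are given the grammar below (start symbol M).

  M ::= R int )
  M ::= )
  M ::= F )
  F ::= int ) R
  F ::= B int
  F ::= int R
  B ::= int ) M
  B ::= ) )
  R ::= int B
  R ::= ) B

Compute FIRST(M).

From M ::= R int ): add FIRST(R) = { ), int }.
M ::= ) contributes {)}.
From M ::= F ): add FIRST(F) = { ), int }.
Union: FIRST(M) = { ), int }.

{ ), int }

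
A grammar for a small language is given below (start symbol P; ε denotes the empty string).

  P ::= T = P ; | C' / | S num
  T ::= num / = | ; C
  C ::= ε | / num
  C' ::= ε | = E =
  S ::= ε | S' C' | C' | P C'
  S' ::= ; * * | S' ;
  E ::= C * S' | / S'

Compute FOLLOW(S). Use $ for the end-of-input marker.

In P ::= S num: add FIRST(num) = { num }.
Union: FOLLOW(S) = { num }.

{ num }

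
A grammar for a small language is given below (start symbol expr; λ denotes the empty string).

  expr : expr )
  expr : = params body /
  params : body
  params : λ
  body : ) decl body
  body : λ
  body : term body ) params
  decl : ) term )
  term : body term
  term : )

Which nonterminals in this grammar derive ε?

{ body, params }

Directly nullable (have an λ-production): params, body.
No other nonterminal has a production whose RHS symbols are all nullable.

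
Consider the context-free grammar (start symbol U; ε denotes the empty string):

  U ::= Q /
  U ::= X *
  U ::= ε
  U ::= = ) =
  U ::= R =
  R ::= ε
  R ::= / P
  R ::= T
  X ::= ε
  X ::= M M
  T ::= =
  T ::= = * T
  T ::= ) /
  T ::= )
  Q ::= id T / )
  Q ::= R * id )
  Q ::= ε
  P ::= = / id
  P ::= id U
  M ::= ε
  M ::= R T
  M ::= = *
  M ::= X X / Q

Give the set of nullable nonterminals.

{ M, Q, R, U, X }

Directly nullable (have an ε-production): U, R, X, Q, M.
No other nonterminal has a production whose RHS symbols are all nullable.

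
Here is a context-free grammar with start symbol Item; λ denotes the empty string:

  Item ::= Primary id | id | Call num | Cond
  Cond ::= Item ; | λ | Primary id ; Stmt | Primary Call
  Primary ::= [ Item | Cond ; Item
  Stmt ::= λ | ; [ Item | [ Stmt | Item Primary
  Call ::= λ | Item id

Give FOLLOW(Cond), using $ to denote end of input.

In Item ::= Cond: Cond is at the end, add FOLLOW(Item) = { $, ;, [, id, num }.
In Primary ::= Cond ; Item: add FIRST(; Item) = { ; }.
Union: FOLLOW(Cond) = { $, ;, [, id, num }.

{ $, ;, [, id, num }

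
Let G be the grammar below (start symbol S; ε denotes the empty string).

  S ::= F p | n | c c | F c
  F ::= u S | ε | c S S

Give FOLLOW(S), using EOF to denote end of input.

S is the start symbol, so EOF ∈ FOLLOW(S).
In F ::= u S: S is at the end, add FOLLOW(F) = { c, p }.
In F ::= c S S: add FIRST(S) = { c, n, p, u }.
In F ::= c S S: S is at the end, add FOLLOW(F) = { c, p }.
Union: FOLLOW(S) = { EOF, c, n, p, u }.

{ EOF, c, n, p, u }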